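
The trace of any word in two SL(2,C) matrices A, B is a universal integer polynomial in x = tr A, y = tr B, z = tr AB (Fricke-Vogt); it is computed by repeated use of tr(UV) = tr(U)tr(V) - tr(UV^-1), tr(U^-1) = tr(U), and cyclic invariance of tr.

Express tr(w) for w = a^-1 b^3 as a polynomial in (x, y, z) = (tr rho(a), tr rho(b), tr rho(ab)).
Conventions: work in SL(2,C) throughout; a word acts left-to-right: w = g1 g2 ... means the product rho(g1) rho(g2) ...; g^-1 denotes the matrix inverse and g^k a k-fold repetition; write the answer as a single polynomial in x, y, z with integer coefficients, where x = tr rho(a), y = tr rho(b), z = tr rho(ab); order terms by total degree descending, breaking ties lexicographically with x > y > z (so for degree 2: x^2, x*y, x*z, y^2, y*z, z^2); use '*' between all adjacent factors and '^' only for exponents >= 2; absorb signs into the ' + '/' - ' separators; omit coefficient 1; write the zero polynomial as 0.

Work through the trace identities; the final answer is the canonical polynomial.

and tr(b^2) = tr(b) * tr(b) - tr(1)  (reduce the b square) = y^2 - 2
next, tr(b^3) = tr(b) * tr(b^2) - tr(b)  (reduce the b square) = y^3 - 3*y
tr(b a b) = tr(b) * tr(a b) - tr(a)  (reduce the b square) = y*z - x
next, tr(b^3 a) = tr(b) * tr(b a b) - tr(b a)  (reduce the b square) = y^2*z - x*y - z
tr(a^-1 b^3) = tr(b^3) * tr(a) - tr(b^3 a)  (eliminate a^-1) = x*y^3 - y^2*z - 2*x*y + z

x*y^3 - y^2*z - 2*x*y + z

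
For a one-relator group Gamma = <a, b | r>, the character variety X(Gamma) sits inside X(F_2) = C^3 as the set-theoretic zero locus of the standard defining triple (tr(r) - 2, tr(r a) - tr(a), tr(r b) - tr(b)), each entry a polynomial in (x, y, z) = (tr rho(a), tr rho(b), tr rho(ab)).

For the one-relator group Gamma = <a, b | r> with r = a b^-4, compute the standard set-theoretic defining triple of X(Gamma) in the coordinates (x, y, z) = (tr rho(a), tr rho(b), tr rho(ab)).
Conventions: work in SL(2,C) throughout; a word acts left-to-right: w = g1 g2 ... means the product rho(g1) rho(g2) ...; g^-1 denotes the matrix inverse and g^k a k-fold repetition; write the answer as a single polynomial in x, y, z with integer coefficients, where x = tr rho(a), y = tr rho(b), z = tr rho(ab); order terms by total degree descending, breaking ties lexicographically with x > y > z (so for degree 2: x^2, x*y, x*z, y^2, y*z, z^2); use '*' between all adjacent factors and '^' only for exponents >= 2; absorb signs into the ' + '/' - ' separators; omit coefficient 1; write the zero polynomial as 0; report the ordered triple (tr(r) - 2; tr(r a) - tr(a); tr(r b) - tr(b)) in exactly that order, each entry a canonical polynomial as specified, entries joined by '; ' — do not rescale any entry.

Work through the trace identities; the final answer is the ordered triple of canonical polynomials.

x*y^4 - y^3*z - 3*x*y^2 + 2*y*z + x - 2; x^2*y^4 - x*y^3*z - 3*x^2*y^2 - y^4 + 2*x*y*z + x^2 + 4*y^2 - x - 2; x*y^3 - y^2*z - 2*x*y - y + z

use: trace(a b^-1) = trace(a) trace(b) - trace(a b) = x*y - z
trace(a b^-2) = trace(a b^-1) trace(b) - trace(a) = x*y^2 - y*z - x
apply: trace(a b^-3) = trace(a b^-2) trace(b) - trace(a b^-1) = x*y^3 - y^2*z - 2*x*y + z
trace(a b^-4) = trace(a b^-3) trace(b) - trace(a b^-2) = x*y^4 - y^3*z - 3*x*y^2 + 2*y*z + x
use: trace(a^2) = trace(a) trace(a) - trace(1)   [square of a] = x^2 - 2
trace(a^2 b) = trace(a) trace(b a) - trace(b)   [square of a] = x*z - y
trace(a^2 b^-1) = trace(a^2) trace(b) - trace(a^2 b)   [inverse elimination on b] = x^2*y - x*z - y
trace(a^2 b^-2) = trace(a^2 b^-1) trace(b) - trace(a^2)   [inverse elimination on b] = x^2*y^2 - x*y*z - x^2 - y^2 + 2
trace(b^-3 a^2) = trace(a^2 b^-2) trace(b) - trace(a^2 b^-1)   [inverse elimination on b] = x^2*y^3 - x*y^2*z - 2*x^2*y - y^3 + x*z + 3*y
apply: trace(a b^-4 a) = trace(b^-3 a^2) trace(b) - trace(b^-3 a^2 b)   [inverse elimination on b] = x^2*y^4 - x*y^3*z - 3*x^2*y^2 - y^4 + 2*x*y*z + x^2 + 4*y^2 - 2
assemble the triple (trace(r) - 2; trace(r a) - x; trace(r b) - y)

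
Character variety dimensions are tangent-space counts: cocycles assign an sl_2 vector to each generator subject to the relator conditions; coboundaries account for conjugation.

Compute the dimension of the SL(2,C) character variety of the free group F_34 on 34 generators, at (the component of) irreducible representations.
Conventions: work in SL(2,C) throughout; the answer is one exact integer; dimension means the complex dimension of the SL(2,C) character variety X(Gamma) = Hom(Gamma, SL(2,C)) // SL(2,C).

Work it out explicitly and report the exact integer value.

Here Gamma is free of rank 34 — no relator constrains a cocycle.
A cocycle picks one sl_2 vector per generator freely, giving dim Z^1 = 3*34 = 102.
dim B^1 = 3: the coboundary map is injective because an irreducible image has centralizer 0 in sl_2.
dim H^1 = 102 - 3 = 99, which is dim X.

99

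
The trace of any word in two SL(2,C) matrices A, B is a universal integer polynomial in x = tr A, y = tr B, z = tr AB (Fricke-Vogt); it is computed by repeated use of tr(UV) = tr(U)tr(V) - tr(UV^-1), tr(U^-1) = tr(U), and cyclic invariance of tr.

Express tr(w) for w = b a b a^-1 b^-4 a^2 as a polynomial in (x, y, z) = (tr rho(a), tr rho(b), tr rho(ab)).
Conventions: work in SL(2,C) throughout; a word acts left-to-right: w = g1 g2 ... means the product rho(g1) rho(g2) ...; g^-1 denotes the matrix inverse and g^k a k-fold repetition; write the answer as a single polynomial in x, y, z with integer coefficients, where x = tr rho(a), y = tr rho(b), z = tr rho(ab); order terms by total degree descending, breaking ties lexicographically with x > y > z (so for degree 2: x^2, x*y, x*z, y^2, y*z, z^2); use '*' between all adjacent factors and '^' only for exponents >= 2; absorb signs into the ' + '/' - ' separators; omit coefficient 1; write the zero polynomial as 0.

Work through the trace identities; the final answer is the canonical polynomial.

tr(a b a) = tr(a) tr(b a) - tr(b)  (reduce the a square) = x*z - y
tr(a^2 b a) = tr(a) tr(a b a) - tr(a b)  (reduce the a square) = x^2*z - x*y - z
tr(b a b a) = tr(a b) tr(a b) - tr(1)  (split on a) = z^2 - 2
tr(b a b) = tr(b) tr(a b) - tr(a)  (reduce the b square) = y*z - x
tr(a^2 b a b) = tr(a) tr(b a b a) - tr(b a b)  (reduce the a square) = x*z^2 - y*z - x
tr(a^2 b a b^-1) = tr(a^2 b a) tr(b) - tr(a^2 b a b)  (eliminate b^-1) = x^2*y*z - x*y^2 - x*z^2 + x
tr(b^-2 a^2 b a) = tr(a^2 b a b^-1) tr(b) - tr(a^2 b a)  (eliminate b^-1) = x^2*y^2*z - x*y^3 - x*y*z^2 - x^2*z + 2*x*y + z
tr(b^-3 a^2 b a) = tr(b^-2 a^2 b a) tr(b) - tr(b^-2 a^2 b a b)  (eliminate b^-1) = x^2*y^3*z - x*y^4 - x*y^2*z^2 - 2*x^2*y*z + 3*x*y^2 + x*z^2 + y*z - x
tr(a^2 b a b a) = tr(a) tr(b a b a^2) - tr(b a b a)  (reduce the a square) = x^2*z^2 - x*y*z - x^2 - z^2 + 2
tr(b a b a b a) = tr(a b) tr(a b a b) - tr(a^-1 b^-1)  (split on a) = z^3 - 3*z
tr(b a b a b) = tr(b) tr(a b a b) - tr(a b a)  (reduce the b square) = y*z^2 - x*z - y
tr(a^2 b a b a b) = tr(a) tr(b a b a b a) - tr(b a b a b)  (reduce the a square) = x*z^3 - y*z^2 - 2*x*z + y
tr(b^-1 a^2 b a b a) = tr(a^2 b a b a) tr(b) - tr(a^2 b a b a b)  (eliminate b^-1) = x^2*y*z^2 - x*y^2*z - x*z^3 - x^2*y + 2*x*z + y
tr(a^2 b a b a b^-2) = tr(b^-1 a^2 b a b a) tr(b) - tr(b^-1 a^2 b a b a b)  (eliminate b^-1) = x^2*y^2*z^2 - x*y^3*z - x*y*z^3 - x^2*y^2 - x^2*z^2 + 3*x*y*z + x^2 + y^2 + z^2 - 2
tr(b^-1 a^2 b a b a b^-2) = tr(a^2 b a b a b^-2) tr(b) - tr(a^2 b a b a b^-1)  (eliminate b^-1) = x^2*y^3*z^2 - x*y^4*z - x*y^2*z^3 - x^2*y^3 - 2*x^2*y*z^2 + 4*x*y^2*z + x*z^3 + 2*x^2*y + y^3 + y*z^2 - 2*x*z - 3*y
tr(b^-4 a^2 b a b a) = tr(b^-1 a^2 b a b a b^-2) tr(b) - tr(b^-1 a^2 b a b a b^-1)  (eliminate b^-1) = x^2*y^4*z^2 - x*y^5*z - x*y^3*z^3 - x^2*y^4 - 3*x^2*y^2*z^2 + 5*x*y^3*z + 2*x*y*z^3 + 3*x^2*y^2 + x^2*z^2 + y^4 + y^2*z^2 - 5*x*y*z - x^2 - 4*y^2 - z^2 + 2
tr(b a b a^-1 b^-4 a^2) = tr(b^-4 a^2 b a b) tr(a) - tr(b^-4 a^2 b a b a)  (eliminate a^-1) = -x^2*y^4*z^2 + x^3*y^3*z + x*y^5*z + x*y^3*z^3 + 2*x^2*y^2*z^2 - 2*x^3*y*z - 5*x*y^3*z - 2*x*y*z^3 - y^4 - y^2*z^2 + 6*x*y*z + 4*y^2 + z^2 - 2

-x^2*y^4*z^2 + x^3*y^3*z + x*y^5*z + x*y^3*z^3 + 2*x^2*y^2*z^2 - 2*x^3*y*z - 5*x*y^3*z - 2*x*y*z^3 - y^4 - y^2*z^2 + 6*x*y*z + 4*y^2 + z^2 - 2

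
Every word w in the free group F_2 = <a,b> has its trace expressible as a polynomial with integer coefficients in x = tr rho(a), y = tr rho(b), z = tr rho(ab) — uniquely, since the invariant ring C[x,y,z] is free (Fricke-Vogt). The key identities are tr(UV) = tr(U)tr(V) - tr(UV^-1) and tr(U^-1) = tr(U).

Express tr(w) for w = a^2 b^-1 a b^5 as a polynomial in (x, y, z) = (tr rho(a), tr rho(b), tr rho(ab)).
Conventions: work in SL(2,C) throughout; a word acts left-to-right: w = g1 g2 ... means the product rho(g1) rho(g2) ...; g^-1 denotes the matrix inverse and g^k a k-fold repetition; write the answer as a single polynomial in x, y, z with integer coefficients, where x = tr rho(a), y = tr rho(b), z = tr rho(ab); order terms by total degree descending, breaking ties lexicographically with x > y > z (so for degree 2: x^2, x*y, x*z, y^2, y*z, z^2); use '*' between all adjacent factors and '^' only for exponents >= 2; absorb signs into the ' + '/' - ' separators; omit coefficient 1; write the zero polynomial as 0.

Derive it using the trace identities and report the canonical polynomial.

x^2*y^5*z - x^3*y^4 - x*y^6 - x*y^4*z^2 - 2*x^2*y^3*z + 2*x^3*y^2 + 6*x*y^4 + 3*x*y^2*z^2 - x^2*y*z - y^3*z - 8*x*y^2 - x*z^2 + 2*y*z + x

reduce: tr(b^2 a) = tr(b) * tr(a b) - tr(a)   [square of b] = y*z - x
so tr(b^2) = tr(b) * tr(b) - tr(1)   [square of b] = y^2 - 2
reduce: tr(b a^2 b) = tr(a) * tr(b^2 a) - tr(b^2)   [square of a] = x*y*z - x^2 - y^2 + 2
so tr(b a^2) = tr(a) * tr(b a) - tr(b)   [square of a] = x*z - y
tr(a^2 b^3) = tr(b) * tr(b a^2 b) - tr(b a^2)   [square of b] = x*y^2*z - x^2*y - y^3 - x*z + 3*y
reduce: tr(a b^4 a) = tr(b) * tr(a^2 b^3) - tr(a^2 b^2)   [square of b] = x*y^3*z - x^2*y^2 - y^4 - 2*x*y*z + x^2 + 4*y^2 - 2
tr(b^2 a b) = tr(b) * tr(b a b) - tr(b a)   [square of b] = y^2*z - x*y - z
tr(a b^4) = tr(b) * tr(b^2 a b) - tr(b^2 a)   [square of b] = y^3*z - x*y^2 - 2*y*z + x
tr(b a^3 b^3) = tr(a) * tr(a b^4 a) - tr(a b^4)   [square of a] = x^2*y^3*z - x^3*y^2 - x*y^4 - 2*x^2*y*z - y^3*z + x^3 + 5*x*y^2 + 2*y*z - 3*x
reduce: tr(b a^3 b) = tr(a) * tr(b^2 a^2) - tr(b^2 a)   [square of a] = x^2*y*z - x^3 - x*y^2 - y*z + 3*x
tr(b a^3) = tr(a) * tr(a b a) - tr(a b)   [square of a] = x^2*z - x*y - z
tr(b a^3 b^2) = tr(b) * tr(b a^3 b) - tr(b a^3)   [square of b] = x^2*y^2*z - x^3*y - x*y^3 - x^2*z - y^2*z + 4*x*y + z
reduce: tr(a b^5 a^2) = tr(b) * tr(b a^3 b^3) - tr(b a^3 b^2)   [square of b] = x^2*y^4*z - x^3*y^3 - x*y^5 - 3*x^2*y^2*z - y^4*z + 2*x^3*y + 6*x*y^3 + x^2*z + 3*y^2*z - 7*x*y - z
tr(a b a b) = tr(b a) * tr(b a) - tr(1)   [split at a repeated b] = z^2 - 2
reduce: tr(a b a b^2) = tr(b) * tr(a b a b) - tr(a b a)   [square of b] = y*z^2 - x*z - y
tr(b^2 a b a b) = tr(b) * tr(a b a b^2) - tr(a b a b)   [square of b] = y^2*z^2 - x*y*z - y^2 - z^2 + 2
so tr(b^3 a b a b) = tr(b) * tr(b^2 a b a b) - tr(b^2 a b a)   [square of b] = y^3*z^2 - x*y^2*z - y^3 - 2*y*z^2 + x*z + 3*y
tr(b a b^5 a) = tr(b) * tr(b^3 a b a b) - tr(b^3 a b a)   [square of b] = y^4*z^2 - x*y^3*z - y^4 - 3*y^2*z^2 + 2*x*y*z + 4*y^2 + z^2 - 2
tr(b^2 a b^3) = tr(b) * tr(a b^4) - tr(a b^3)   [square of b] = y^4*z - x*y^3 - 3*y^2*z + 2*x*y + z
tr(b a b^5) = tr(b) * tr(b^2 a b^3) - tr(b^2 a b^2)   [square of b] = y^5*z - x*y^4 - 4*y^3*z + 3*x*y^2 + 3*y*z - x
tr(a b^5 a^2 b) = tr(a) * tr(b a b^5 a) - tr(b a b^5)   [square of a] = x*y^4*z^2 - x^2*y^3*z - y^5*z - 3*x*y^2*z^2 + 2*x^2*y*z + 4*y^3*z + x*y^2 + x*z^2 - 3*y*z - x
so tr(a^2 b^-1 a b^5) = tr(a b^5 a^2) * tr(b) - tr(a b^5 a^2 b)   [inverse elimination on b] = x^2*y^5*z - x^3*y^4 - x*y^6 - x*y^4*z^2 - 2*x^2*y^3*z + 2*x^3*y^2 + 6*x*y^4 + 3*x*y^2*z^2 - x^2*y*z - y^3*z - 8*x*y^2 - x*z^2 + 2*y*z + x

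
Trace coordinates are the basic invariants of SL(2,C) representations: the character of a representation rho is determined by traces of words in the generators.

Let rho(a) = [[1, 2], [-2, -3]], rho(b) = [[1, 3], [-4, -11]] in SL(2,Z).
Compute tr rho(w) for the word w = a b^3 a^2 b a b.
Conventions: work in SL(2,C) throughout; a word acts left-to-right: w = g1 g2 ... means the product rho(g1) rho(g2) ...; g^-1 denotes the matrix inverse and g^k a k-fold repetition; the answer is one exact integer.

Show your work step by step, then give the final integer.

rho(a) = [[1, 2], [-2, -3]]
... * rho(b) = [[1, 3], [-4, -11]]  ->  [[-7, -19], [10, 27]]
... * rho(b) = [[1, 3], [-4, -11]]  ->  [[69, 188], [-98, -267]]
... * rho(b) = [[1, 3], [-4, -11]]  ->  [[-683, -1861], [970, 2643]]
... * rho(a) = [[1, 2], [-2, -3]]  ->  [[3039, 4217], [-4316, -5989]]
... * rho(a) = [[1, 2], [-2, -3]]  ->  [[-5395, -6573], [7662, 9335]]
... * rho(b) = [[1, 3], [-4, -11]]  ->  [[20897, 56118], [-29678, -79699]]
... * rho(a) = [[1, 2], [-2, -3]]  ->  [[-91339, -126560], [129720, 179741]]
... * rho(b) = [[1, 3], [-4, -11]]  ->  [[414901, 1118143], [-589244, -1587991]]
tr = 414901 + -1587991 = -1173090

-1173090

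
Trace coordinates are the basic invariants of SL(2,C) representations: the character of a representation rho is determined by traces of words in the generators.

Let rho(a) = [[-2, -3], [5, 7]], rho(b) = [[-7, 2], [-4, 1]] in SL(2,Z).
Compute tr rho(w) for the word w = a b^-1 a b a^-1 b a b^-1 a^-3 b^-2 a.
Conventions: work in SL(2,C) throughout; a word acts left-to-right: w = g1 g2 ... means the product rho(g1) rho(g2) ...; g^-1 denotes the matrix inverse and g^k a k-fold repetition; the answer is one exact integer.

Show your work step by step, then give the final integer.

537490559954

rho(a) = [[-2, -3], [5, 7]]
... * rho(b^-1) = [[1, -2], [4, -7]]  ->  [[-14, 25], [33, -59]]
... * rho(a) = [[-2, -3], [5, 7]]  ->  [[153, 217], [-361, -512]]
... * rho(b) = [[-7, 2], [-4, 1]]  ->  [[-1939, 523], [4575, -1234]]
... * rho(a^-1) = [[7, 3], [-5, -2]]  ->  [[-16188, -6863], [38195, 16193]]
... * rho(b) = [[-7, 2], [-4, 1]]  ->  [[140768, -39239], [-332137, 92583]]
... * rho(a) = [[-2, -3], [5, 7]]  ->  [[-477731, -696977], [1127189, 1644492]]
... * rho(b^-1) = [[1, -2], [4, -7]]  ->  [[-3265639, 5834301], [7705157, -13765822]]
... * rho(a^-1) = [[7, 3], [-5, -2]]  ->  [[-52030978, -21465519], [122765209, 50647115]]
... * rho(a^-1) = [[7, 3], [-5, -2]]  ->  [[-256889251, -113161896], [606120888, 267001397]]
... * rho(a^-1) = [[7, 3], [-5, -2]]  ->  [[-1232415277, -544343961], [2907839231, 1284359870]]
... * rho(b^-1) = [[1, -2], [4, -7]]  ->  [[-3409791121, 6275238281], [8045278711, -14806197552]]
... * rho(b^-1) = [[1, -2], [4, -7]]  ->  [[21691162003, -37107085725], [-51179511497, 87552825442]]
... * rho(a) = [[-2, -3], [5, 7]]  ->  [[-228917752631, -324823086084], [540123150204, 766408312585]]
tr = -228917752631 + 766408312585 = 537490559954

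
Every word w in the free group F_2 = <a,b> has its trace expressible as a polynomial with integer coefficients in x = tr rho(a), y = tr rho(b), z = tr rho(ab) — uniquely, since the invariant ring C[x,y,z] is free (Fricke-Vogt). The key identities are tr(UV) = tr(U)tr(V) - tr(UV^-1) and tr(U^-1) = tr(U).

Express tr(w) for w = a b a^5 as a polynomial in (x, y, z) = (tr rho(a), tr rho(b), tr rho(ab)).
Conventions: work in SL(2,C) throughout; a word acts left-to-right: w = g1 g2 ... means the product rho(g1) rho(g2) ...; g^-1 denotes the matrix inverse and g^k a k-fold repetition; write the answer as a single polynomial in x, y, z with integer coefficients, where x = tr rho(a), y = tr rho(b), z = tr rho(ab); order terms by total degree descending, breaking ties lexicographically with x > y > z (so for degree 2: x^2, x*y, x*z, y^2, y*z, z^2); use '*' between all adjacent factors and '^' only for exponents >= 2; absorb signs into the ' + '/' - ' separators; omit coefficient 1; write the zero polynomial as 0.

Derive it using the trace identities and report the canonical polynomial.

x^5*z - x^4*y - 4*x^3*z + 3*x^2*y + 3*x*z - y

apply: tr(a b a) = tr(a)*tr(b a) - tr(b)   [square of a] = x*z - y
tr(a b a^2) = tr(a)*tr(a b a) - tr(a b)   [square of a] = x^2*z - x*y - z
tr(b a^4) = tr(a)*tr(a b a^2) - tr(a b a)   [square of a] = x^3*z - x^2*y - 2*x*z + y
tr(a^4 b a) = tr(a)*tr(b a^4) - tr(b a^3)   [square of a] = x^4*z - x^3*y - 3*x^2*z + 2*x*y + z
use: tr(a b a^5) = tr(a)*tr(a^4 b a) - tr(a^4 b)   [square of a] = x^5*z - x^4*y - 4*x^3*z + 3*x^2*y + 3*x*z - y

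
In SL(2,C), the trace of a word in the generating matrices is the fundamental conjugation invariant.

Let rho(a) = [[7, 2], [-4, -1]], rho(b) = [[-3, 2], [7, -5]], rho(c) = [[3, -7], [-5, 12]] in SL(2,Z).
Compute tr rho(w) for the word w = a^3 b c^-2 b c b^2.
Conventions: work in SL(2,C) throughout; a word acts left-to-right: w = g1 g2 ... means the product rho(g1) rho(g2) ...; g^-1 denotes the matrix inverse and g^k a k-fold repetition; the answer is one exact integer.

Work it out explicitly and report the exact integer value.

-54354922

rho(a) = [[7, 2], [-4, -1]]
... * rho(a) = [[7, 2], [-4, -1]]  ->  [[41, 12], [-24, -7]]
... * rho(a) = [[7, 2], [-4, -1]]  ->  [[239, 70], [-140, -41]]
... * rho(b) = [[-3, 2], [7, -5]]  ->  [[-227, 128], [133, -75]]
... * rho(c^-1) = [[12, 7], [5, 3]]  ->  [[-2084, -1205], [1221, 706]]
... * rho(c^-1) = [[12, 7], [5, 3]]  ->  [[-31033, -18203], [18182, 10665]]
... * rho(b) = [[-3, 2], [7, -5]]  ->  [[-34322, 28949], [20109, -16961]]
... * rho(c) = [[3, -7], [-5, 12]]  ->  [[-247711, 587642], [145132, -344295]]
... * rho(b) = [[-3, 2], [7, -5]]  ->  [[4856627, -3433632], [-2845461, 2011739]]
... * rho(b) = [[-3, 2], [7, -5]]  ->  [[-38605305, 26881414], [22618556, -15749617]]
tr = -38605305 + -15749617 = -54354922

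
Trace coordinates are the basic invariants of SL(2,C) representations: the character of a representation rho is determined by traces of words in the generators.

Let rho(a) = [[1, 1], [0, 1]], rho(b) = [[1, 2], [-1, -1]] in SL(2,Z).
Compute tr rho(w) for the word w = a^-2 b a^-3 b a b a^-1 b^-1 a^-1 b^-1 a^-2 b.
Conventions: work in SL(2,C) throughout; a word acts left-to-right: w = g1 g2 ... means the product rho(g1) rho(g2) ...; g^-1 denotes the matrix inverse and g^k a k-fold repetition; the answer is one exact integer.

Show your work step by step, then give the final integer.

rho(a^-1) = [[1, -1], [0, 1]]
... * rho(a^-1) = [[1, -1], [0, 1]]  ->  [[1, -2], [0, 1]]
... * rho(b) = [[1, 2], [-1, -1]]  ->  [[3, 4], [-1, -1]]
... * rho(a^-1) = [[1, -1], [0, 1]]  ->  [[3, 1], [-1, 0]]
... * rho(a^-1) = [[1, -1], [0, 1]]  ->  [[3, -2], [-1, 1]]
... * rho(a^-1) = [[1, -1], [0, 1]]  ->  [[3, -5], [-1, 2]]
... * rho(b) = [[1, 2], [-1, -1]]  ->  [[8, 11], [-3, -4]]
... * rho(a) = [[1, 1], [0, 1]]  ->  [[8, 19], [-3, -7]]
... * rho(b) = [[1, 2], [-1, -1]]  ->  [[-11, -3], [4, 1]]
... * rho(a^-1) = [[1, -1], [0, 1]]  ->  [[-11, 8], [4, -3]]
... * rho(b^-1) = [[-1, -2], [1, 1]]  ->  [[19, 30], [-7, -11]]
... * rho(a^-1) = [[1, -1], [0, 1]]  ->  [[19, 11], [-7, -4]]
... * rho(b^-1) = [[-1, -2], [1, 1]]  ->  [[-8, -27], [3, 10]]
... * rho(a^-1) = [[1, -1], [0, 1]]  ->  [[-8, -19], [3, 7]]
... * rho(a^-1) = [[1, -1], [0, 1]]  ->  [[-8, -11], [3, 4]]
... * rho(b) = [[1, 2], [-1, -1]]  ->  [[3, -5], [-1, 2]]
tr = 3 + 2 = 5

5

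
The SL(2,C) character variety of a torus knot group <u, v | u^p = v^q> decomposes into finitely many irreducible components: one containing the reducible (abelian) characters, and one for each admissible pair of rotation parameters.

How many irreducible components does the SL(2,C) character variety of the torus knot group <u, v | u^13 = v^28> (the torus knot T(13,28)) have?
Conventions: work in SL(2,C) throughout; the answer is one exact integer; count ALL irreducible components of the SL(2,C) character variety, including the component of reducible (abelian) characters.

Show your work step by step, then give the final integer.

In the torus knot group T(13,28), u^13 = v^28 is central, so an irreducible representation sends it to +I or -I (Schur).
So on each irreducible component the traces are pinned: tr(u) = 2*cos(pi*alpha/13) with 1 <= alpha <= 12, tr(v) = 2*cos(pi*beta/28) with 1 <= beta <= 27.
The two central values (-1)^alpha I and (-1)^beta I must be the same matrix, so alpha and beta share a parity.
Counting: 6 odd alphas x 14 odd betas + 6 even alphas x 13 even betas = 84 + 78 = 162.
Total: 162 irreducible-character components + 1 reducible (abelian) component = 163.

163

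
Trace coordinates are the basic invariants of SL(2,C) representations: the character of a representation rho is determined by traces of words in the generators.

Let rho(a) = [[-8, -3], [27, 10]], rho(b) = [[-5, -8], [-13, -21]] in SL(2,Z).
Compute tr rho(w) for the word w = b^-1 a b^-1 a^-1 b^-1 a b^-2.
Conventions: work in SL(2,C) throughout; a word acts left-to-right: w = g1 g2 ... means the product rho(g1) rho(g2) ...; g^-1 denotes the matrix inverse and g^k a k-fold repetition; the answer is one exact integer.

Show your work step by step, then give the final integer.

rho(b^-1) = [[-21, 8], [13, -5]]
... * rho(a) = [[-8, -3], [27, 10]]  ->  [[384, 143], [-239, -89]]
... * rho(b^-1) = [[-21, 8], [13, -5]]  ->  [[-6205, 2357], [3862, -1467]]
... * rho(a^-1) = [[10, 3], [-27, -8]]  ->  [[-125689, -37471], [78229, 23322]]
... * rho(b^-1) = [[-21, 8], [13, -5]]  ->  [[2152346, -818157], [-1339623, 509222]]
... * rho(a) = [[-8, -3], [27, 10]]  ->  [[-39309007, -14638608], [24465978, 9111089]]
... * rho(b^-1) = [[-21, 8], [13, -5]]  ->  [[635187243, -241279016], [-395341381, 150172379]]
... * rho(b^-1) = [[-21, 8], [13, -5]]  ->  [[-16475559311, 6287893024], [10254409928, -3913592943]]
tr = -16475559311 + -3913592943 = -20389152254

-20389152254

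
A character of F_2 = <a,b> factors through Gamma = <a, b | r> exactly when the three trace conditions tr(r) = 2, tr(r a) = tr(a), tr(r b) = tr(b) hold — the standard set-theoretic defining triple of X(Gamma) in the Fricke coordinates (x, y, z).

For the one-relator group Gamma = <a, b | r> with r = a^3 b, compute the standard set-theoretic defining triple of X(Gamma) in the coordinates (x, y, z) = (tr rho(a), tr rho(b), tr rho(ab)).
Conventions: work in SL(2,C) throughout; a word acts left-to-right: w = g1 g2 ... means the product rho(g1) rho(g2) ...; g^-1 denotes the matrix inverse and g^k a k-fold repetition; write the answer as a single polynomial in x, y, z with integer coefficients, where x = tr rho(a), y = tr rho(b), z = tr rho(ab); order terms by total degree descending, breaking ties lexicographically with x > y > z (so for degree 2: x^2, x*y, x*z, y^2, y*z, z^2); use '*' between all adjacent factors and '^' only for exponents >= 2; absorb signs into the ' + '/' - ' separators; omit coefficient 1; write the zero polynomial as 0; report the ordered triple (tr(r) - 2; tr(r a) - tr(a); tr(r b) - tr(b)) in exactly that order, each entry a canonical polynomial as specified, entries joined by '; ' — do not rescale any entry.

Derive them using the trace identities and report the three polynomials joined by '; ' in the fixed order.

x^2*z - x*y - z - 2; x^3*z - x^2*y - 2*x*z - x + y; x^2*y*z - x^3 - x*y^2 - y*z + 3*x - y

apply: tr(b a^2) = tr(a) * tr(b a) - tr(b)   [square of a] = x*z - y
tr(a^3 b) = tr(a) * tr(b a^2) - tr(b a)   [square of a] = x^2*z - x*y - z
tr(a^3 b a) = tr(a) * tr(b a^3) - tr(b a^2)   [square of a] = x^3*z - x^2*y - 2*x*z + y
use: tr(b^2 a) = tr(b) * tr(a b) - tr(a) = y*z - x
use: tr(b^2) = tr(b) * tr(b) - tr(1) = y^2 - 2
apply: tr(b^2 a^2) = tr(a) * tr(b^2 a) - tr(b^2) = x*y*z - x^2 - y^2 + 2
tr(a^3 b^2) = tr(a) * tr(b^2 a^2) - tr(b^2 a) = x^2*y*z - x^3 - x*y^2 - y*z + 3*x
assemble the triple (tr(r) - 2; tr(r a) - x; tr(r b) - y)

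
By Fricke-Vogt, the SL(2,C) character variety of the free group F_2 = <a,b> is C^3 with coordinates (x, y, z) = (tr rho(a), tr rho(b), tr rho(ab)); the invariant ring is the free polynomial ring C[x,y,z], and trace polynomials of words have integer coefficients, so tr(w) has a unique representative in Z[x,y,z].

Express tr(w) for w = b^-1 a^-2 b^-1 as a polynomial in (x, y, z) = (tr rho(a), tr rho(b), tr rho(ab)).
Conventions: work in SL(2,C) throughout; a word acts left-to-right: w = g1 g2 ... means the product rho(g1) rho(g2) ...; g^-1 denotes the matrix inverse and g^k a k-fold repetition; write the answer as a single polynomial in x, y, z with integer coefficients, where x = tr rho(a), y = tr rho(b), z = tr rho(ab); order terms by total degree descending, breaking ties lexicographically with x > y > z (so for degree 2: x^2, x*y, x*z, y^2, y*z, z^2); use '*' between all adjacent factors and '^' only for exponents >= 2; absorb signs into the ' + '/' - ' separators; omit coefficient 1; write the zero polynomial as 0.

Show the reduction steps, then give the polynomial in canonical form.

x*y*z - x^2 - y^2 + 2

and tr(b^-1) = tr(b) = y
and tr(b^-2) = tr(b^-1) * tr(b) - tr(1) = y^2 - 2
tr(b^-1 a) = tr(a) * tr(b) - tr(a b) = x*y - z
and tr(b^-2 a) = tr(b^-1 a) * tr(b) - tr(b^-1 a b) = x*y^2 - y*z - x
next, tr(b^-2 a^-1) = tr(b^-2) * tr(a) - tr(b^-2 a) = y*z - x
and tr(b^-1 a^-2 b^-1) = tr(b^-2 a^-1) * tr(a) - tr(b^-2) = x*y*z - x^2 - y^2 + 2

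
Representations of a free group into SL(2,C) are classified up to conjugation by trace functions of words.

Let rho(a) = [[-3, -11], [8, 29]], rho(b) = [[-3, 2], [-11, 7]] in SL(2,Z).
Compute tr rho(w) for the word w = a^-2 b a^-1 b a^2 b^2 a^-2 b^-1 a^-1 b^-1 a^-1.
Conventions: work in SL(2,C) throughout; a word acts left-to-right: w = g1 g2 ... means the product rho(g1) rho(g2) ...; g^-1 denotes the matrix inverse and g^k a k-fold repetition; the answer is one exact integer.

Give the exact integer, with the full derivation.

4692500751423999260

rho(a^-1) = [[29, 11], [-8, -3]]
... * rho(a^-1) = [[29, 11], [-8, -3]]  ->  [[753, 286], [-208, -79]]
... * rho(b) = [[-3, 2], [-11, 7]]  ->  [[-5405, 3508], [1493, -969]]
... * rho(a^-1) = [[29, 11], [-8, -3]]  ->  [[-184809, -69979], [51049, 19330]]
... * rho(b) = [[-3, 2], [-11, 7]]  ->  [[1324196, -859471], [-365777, 237408]]
... * rho(a) = [[-3, -11], [8, 29]]  ->  [[-10848356, -39490815], [2996595, 10908379]]
... * rho(a) = [[-3, -11], [8, 29]]  ->  [[-283381452, -1025901719], [78277247, 283380446]]
... * rho(b) = [[-3, 2], [-11, 7]]  ->  [[12135063265, -7748074937], [-3352016647, 2140217616]]
... * rho(b) = [[-3, 2], [-11, 7]]  ->  [[48823634512, -29966398029], [-13486343835, 8277490018]]
... * rho(a^-1) = [[29, 11], [-8, -3]]  ->  [[1655616585080, 626959173719], [-457323891359, -173182252239]]
... * rho(a^-1) = [[29, 11], [-8, -3]]  ->  [[42997207577568, 16330904914723], [-11876934831499, -4511016048232]]
... * rho(b^-1) = [[7, -2], [11, -3]]  ->  [[480620407104929, -134987129899305], [-132759720351045, 37286917807694]]
... * rho(a^-1) = [[29, 11], [-8, -3]]  ->  [[15017888845237381, 5691785867852134], [-4148327232641857, -1572217677284577]]
... * rho(b^-1) = [[7, -2], [11, -3]]  ->  [[167734866463035141, -47111135294031164], [-46332685078623346, 13013307497137445]]
... * rho(a^-1) = [[29, 11], [-8, -3]]  ->  [[5241200209780268401, 1986416936975480043], [-1447754327257176594, -548699458356269141]]
tr = 5241200209780268401 + -548699458356269141 = 4692500751423999260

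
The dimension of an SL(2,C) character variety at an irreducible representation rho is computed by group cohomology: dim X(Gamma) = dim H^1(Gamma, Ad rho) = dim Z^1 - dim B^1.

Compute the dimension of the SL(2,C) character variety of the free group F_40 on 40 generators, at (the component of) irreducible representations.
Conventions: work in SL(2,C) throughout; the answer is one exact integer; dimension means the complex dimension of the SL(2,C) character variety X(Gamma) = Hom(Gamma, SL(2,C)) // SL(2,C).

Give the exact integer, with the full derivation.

117

The free group F_40: 40 generators, no relators.
Z^1(Gamma, Ad rho) = (sl_2)^40: a cocycle is a free choice of one sl_2 vector per generator, so dim Z^1 = 3*40 = 120.
Irreducibility makes the coboundary map sl_2 -> Z^1 injective (trivial centralizer), so dim B^1 = 3.
dim H^1 = 120 - 3 = 117, which is dim X.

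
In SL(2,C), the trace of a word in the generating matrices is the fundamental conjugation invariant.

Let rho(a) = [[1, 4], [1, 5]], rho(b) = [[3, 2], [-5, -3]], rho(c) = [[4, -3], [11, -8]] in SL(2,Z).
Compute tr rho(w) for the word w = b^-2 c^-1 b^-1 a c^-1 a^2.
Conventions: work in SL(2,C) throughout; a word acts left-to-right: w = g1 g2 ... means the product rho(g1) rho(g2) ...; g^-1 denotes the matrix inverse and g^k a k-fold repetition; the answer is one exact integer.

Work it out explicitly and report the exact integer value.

rho(b^-1) = [[-3, -2], [5, 3]]
... * rho(b^-1) = [[-3, -2], [5, 3]]  ->  [[-1, 0], [0, -1]]
... * rho(c^-1) = [[-8, 3], [-11, 4]]  ->  [[8, -3], [11, -4]]
... * rho(b^-1) = [[-3, -2], [5, 3]]  ->  [[-39, -25], [-53, -34]]
... * rho(a) = [[1, 4], [1, 5]]  ->  [[-64, -281], [-87, -382]]
... * rho(c^-1) = [[-8, 3], [-11, 4]]  ->  [[3603, -1316], [4898, -1789]]
... * rho(a) = [[1, 4], [1, 5]]  ->  [[2287, 7832], [3109, 10647]]
... * rho(a) = [[1, 4], [1, 5]]  ->  [[10119, 48308], [13756, 65671]]
tr = 10119 + 65671 = 75790

75790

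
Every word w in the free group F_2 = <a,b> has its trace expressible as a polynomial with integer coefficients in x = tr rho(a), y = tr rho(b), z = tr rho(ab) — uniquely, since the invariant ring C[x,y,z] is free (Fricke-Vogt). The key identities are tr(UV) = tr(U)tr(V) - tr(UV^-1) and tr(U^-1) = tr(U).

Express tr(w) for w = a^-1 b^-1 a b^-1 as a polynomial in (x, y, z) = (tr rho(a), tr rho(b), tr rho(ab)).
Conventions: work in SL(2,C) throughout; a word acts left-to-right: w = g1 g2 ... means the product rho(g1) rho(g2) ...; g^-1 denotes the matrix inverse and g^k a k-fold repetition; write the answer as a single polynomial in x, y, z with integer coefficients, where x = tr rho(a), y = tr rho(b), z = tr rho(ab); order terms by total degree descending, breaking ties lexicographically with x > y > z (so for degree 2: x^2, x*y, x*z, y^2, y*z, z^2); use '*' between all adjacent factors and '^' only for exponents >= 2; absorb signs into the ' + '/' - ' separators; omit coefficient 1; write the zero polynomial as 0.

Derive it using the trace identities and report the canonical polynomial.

x*y*z - x^2 - z^2 + 2

tr(b^-1) = tr(b) = y
tr(b a b) = tr(b) * tr(a b) - tr(a) = y*z - x
tr(b a b a) = tr(b a) * tr(b a) - tr(1)   [split at repeated b] = z^2 - 2
reduce: tr(a b a^-1 b) = tr(b a b) * tr(a) - tr(b a b a) = x*y*z - x^2 - z^2 + 2
tr(a^-1 b^-1 a b) = tr(a b a^-1) * tr(b) - tr(a b a^-1 b) = -x*y*z + x^2 + y^2 + z^2 - 2
so tr(a^-1 b^-1 a b^-1) = tr(a^-1 b^-1 a) * tr(b) - tr(a^-1 b^-1 a b) = x*y*z - x^2 - z^2 + 2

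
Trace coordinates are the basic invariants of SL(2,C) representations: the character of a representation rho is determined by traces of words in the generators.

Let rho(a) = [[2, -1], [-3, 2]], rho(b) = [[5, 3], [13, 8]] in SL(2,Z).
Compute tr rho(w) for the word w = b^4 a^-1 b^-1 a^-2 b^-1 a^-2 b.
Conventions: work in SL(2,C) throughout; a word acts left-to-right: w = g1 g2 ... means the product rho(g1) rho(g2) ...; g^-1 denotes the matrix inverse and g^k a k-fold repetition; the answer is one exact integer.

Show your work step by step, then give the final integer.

6689780

rho(b) = [[5, 3], [13, 8]]
... * rho(b) = [[5, 3], [13, 8]]  ->  [[64, 39], [169, 103]]
... * rho(b) = [[5, 3], [13, 8]]  ->  [[827, 504], [2184, 1331]]
... * rho(b) = [[5, 3], [13, 8]]  ->  [[10687, 6513], [28223, 17200]]
... * rho(a^-1) = [[2, 1], [3, 2]]  ->  [[40913, 23713], [108046, 62623]]
... * rho(b^-1) = [[8, -3], [-13, 5]]  ->  [[19035, -4174], [50269, -11023]]
... * rho(a^-1) = [[2, 1], [3, 2]]  ->  [[25548, 10687], [67469, 28223]]
... * rho(a^-1) = [[2, 1], [3, 2]]  ->  [[83157, 46922], [219607, 123915]]
... * rho(b^-1) = [[8, -3], [-13, 5]]  ->  [[55270, -14861], [145961, -39246]]
... * rho(a^-1) = [[2, 1], [3, 2]]  ->  [[65957, 25548], [174184, 67469]]
... * rho(a^-1) = [[2, 1], [3, 2]]  ->  [[208558, 117053], [550775, 309122]]
... * rho(b) = [[5, 3], [13, 8]]  ->  [[2564479, 1562098], [6772461, 4125301]]
tr = 2564479 + 4125301 = 6689780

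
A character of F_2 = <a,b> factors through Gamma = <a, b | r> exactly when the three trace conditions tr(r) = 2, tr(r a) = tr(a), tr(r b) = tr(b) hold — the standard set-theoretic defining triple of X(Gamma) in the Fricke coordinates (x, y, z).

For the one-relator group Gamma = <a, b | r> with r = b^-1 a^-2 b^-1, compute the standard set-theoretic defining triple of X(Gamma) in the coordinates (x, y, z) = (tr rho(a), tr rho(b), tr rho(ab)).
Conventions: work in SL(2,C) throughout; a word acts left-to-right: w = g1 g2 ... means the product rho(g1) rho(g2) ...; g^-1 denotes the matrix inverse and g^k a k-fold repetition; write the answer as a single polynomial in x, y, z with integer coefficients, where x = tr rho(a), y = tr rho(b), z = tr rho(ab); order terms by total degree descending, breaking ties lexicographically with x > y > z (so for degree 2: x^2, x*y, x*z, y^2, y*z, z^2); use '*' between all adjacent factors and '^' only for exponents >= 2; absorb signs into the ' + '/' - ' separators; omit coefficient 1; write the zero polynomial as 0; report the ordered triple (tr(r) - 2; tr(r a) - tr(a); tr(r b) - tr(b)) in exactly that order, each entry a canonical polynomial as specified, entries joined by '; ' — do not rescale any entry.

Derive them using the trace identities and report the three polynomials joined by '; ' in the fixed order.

reduce: trace(b^-1) = trace(b) = y
trace(b^-1 a) = trace(a) trace(b) - trace(a b) = x*y - z
reduce: trace(a^-1 b^-1) = trace(b^-1) trace(a) - trace(b^-1 a) = z
trace(a^-2 b^-1) = trace(a^-1 b^-1) trace(a) - trace(a^-1 b^-1 a) = x*z - y
trace(a^-2) = trace(a^-1) trace(a) - trace(1) = x^2 - 2
trace(b^-1 a^-2 b^-1) = trace(a^-2 b^-1) trace(b) - trace(a^-2) = x*y*z - x^2 - y^2 + 2
trace(a b a b) = trace(b a) trace(b a) - trace(1)   [split at repeated b] = z^2 - 2
so trace(b^-1 a b a) = trace(a b a) trace(b) - trace(a b a b) = x*y*z - y^2 - z^2 + 2
reduce: trace(b^-1 a b a^-1) = trace(b^-1 a b) trace(a) - trace(b^-1 a b a) = -x*y*z + x^2 + y^2 + z^2 - 2
trace(a^-2 b^-1 a b) = trace(b^-1 a b a^-1) trace(a) - trace(b^-1 a b) = -x^2*y*z + x^3 + x*y^2 + x*z^2 - 3*x
trace(b^-1 a^-2 b^-1 a) = trace(a^-2 b^-1 a) trace(b) - trace(a^-2 b^-1 a b) = x^2*y*z - x^3 - x*y^2 - x*z^2 + y*z + 3*x
assemble the triple (trace(r) - 2; trace(r a) - x; trace(r b) - y)

x*y*z - x^2 - y^2; x^2*y*z - x^3 - x*y^2 - x*z^2 + y*z + 2*x; x*z - 2*y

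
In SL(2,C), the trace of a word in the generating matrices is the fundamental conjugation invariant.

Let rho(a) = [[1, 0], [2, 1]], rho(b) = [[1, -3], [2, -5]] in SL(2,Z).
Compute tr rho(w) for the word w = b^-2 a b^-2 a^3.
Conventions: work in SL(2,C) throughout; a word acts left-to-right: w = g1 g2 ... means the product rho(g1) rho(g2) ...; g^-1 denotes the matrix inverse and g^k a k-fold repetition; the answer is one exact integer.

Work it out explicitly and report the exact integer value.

578

rho(b^-1) = [[-5, 3], [-2, 1]]
... * rho(b^-1) = [[-5, 3], [-2, 1]]  ->  [[19, -12], [8, -5]]
... * rho(a) = [[1, 0], [2, 1]]  ->  [[-5, -12], [-2, -5]]
... * rho(b^-1) = [[-5, 3], [-2, 1]]  ->  [[49, -27], [20, -11]]
... * rho(b^-1) = [[-5, 3], [-2, 1]]  ->  [[-191, 120], [-78, 49]]
... * rho(a) = [[1, 0], [2, 1]]  ->  [[49, 120], [20, 49]]
... * rho(a) = [[1, 0], [2, 1]]  ->  [[289, 120], [118, 49]]
... * rho(a) = [[1, 0], [2, 1]]  ->  [[529, 120], [216, 49]]
tr = 529 + 49 = 578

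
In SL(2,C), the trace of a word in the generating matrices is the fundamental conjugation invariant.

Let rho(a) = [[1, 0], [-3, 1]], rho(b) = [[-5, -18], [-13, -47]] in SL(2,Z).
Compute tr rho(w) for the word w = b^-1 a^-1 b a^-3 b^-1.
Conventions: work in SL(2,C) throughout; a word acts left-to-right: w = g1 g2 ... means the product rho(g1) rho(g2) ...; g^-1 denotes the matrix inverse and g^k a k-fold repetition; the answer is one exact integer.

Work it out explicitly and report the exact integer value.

455060

rho(b^-1) = [[-47, 18], [13, -5]]
... * rho(a^-1) = [[1, 0], [3, 1]]  ->  [[7, 18], [-2, -5]]
... * rho(b) = [[-5, -18], [-13, -47]]  ->  [[-269, -972], [75, 271]]
... * rho(a^-1) = [[1, 0], [3, 1]]  ->  [[-3185, -972], [888, 271]]
... * rho(a^-1) = [[1, 0], [3, 1]]  ->  [[-6101, -972], [1701, 271]]
... * rho(a^-1) = [[1, 0], [3, 1]]  ->  [[-9017, -972], [2514, 271]]
... * rho(b^-1) = [[-47, 18], [13, -5]]  ->  [[411163, -157446], [-114635, 43897]]
tr = 411163 + 43897 = 455060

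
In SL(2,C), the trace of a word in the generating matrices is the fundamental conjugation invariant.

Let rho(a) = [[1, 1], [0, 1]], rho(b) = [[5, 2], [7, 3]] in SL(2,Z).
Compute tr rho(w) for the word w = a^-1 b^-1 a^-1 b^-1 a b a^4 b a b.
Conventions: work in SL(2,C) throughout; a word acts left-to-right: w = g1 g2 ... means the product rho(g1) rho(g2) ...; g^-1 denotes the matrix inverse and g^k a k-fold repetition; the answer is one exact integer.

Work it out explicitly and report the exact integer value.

rho(a^-1) = [[1, -1], [0, 1]]
... * rho(b^-1) = [[3, -2], [-7, 5]]  ->  [[10, -7], [-7, 5]]
... * rho(a^-1) = [[1, -1], [0, 1]]  ->  [[10, -17], [-7, 12]]
... * rho(b^-1) = [[3, -2], [-7, 5]]  ->  [[149, -105], [-105, 74]]
... * rho(a) = [[1, 1], [0, 1]]  ->  [[149, 44], [-105, -31]]
... * rho(b) = [[5, 2], [7, 3]]  ->  [[1053, 430], [-742, -303]]
... * rho(a) = [[1, 1], [0, 1]]  ->  [[1053, 1483], [-742, -1045]]
... * rho(a) = [[1, 1], [0, 1]]  ->  [[1053, 2536], [-742, -1787]]
... * rho(a) = [[1, 1], [0, 1]]  ->  [[1053, 3589], [-742, -2529]]
... * rho(a) = [[1, 1], [0, 1]]  ->  [[1053, 4642], [-742, -3271]]
... * rho(b) = [[5, 2], [7, 3]]  ->  [[37759, 16032], [-26607, -11297]]
... * rho(a) = [[1, 1], [0, 1]]  ->  [[37759, 53791], [-26607, -37904]]
... * rho(b) = [[5, 2], [7, 3]]  ->  [[565332, 236891], [-398363, -166926]]
tr = 565332 + -166926 = 398406

398406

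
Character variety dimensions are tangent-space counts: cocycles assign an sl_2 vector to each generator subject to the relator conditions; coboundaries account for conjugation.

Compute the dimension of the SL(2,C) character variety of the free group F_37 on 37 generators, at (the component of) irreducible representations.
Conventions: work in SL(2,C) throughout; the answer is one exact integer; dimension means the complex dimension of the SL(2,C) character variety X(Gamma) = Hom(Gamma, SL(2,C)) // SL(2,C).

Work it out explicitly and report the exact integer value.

108

Here Gamma is free of rank 37 — no relator constrains a cocycle.
A cocycle picks one sl_2 vector per generator freely, giving dim Z^1 = 3*37 = 111.
Irreducibility makes the coboundary map sl_2 -> Z^1 injective (trivial centralizer), so dim B^1 = 3.
dim X = dim H^1 = dim Z^1 - dim B^1 = 111 - 3 = 108.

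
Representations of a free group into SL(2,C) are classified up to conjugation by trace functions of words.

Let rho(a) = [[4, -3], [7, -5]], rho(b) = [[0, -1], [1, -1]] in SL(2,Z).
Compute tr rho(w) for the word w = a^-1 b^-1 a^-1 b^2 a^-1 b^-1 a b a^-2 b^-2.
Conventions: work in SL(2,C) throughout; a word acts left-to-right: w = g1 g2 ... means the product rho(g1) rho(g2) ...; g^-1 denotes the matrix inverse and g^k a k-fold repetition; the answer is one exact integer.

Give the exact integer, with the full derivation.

-3365

rho(a^-1) = [[-5, 3], [-7, 4]]
... * rho(b^-1) = [[-1, 1], [-1, 0]]  ->  [[2, -5], [3, -7]]
... * rho(a^-1) = [[-5, 3], [-7, 4]]  ->  [[25, -14], [34, -19]]
... * rho(b) = [[0, -1], [1, -1]]  ->  [[-14, -11], [-19, -15]]
... * rho(b) = [[0, -1], [1, -1]]  ->  [[-11, 25], [-15, 34]]
... * rho(a^-1) = [[-5, 3], [-7, 4]]  ->  [[-120, 67], [-163, 91]]
... * rho(b^-1) = [[-1, 1], [-1, 0]]  ->  [[53, -120], [72, -163]]
... * rho(a) = [[4, -3], [7, -5]]  ->  [[-628, 441], [-853, 599]]
... * rho(b) = [[0, -1], [1, -1]]  ->  [[441, 187], [599, 254]]
... * rho(a^-1) = [[-5, 3], [-7, 4]]  ->  [[-3514, 2071], [-4773, 2813]]
... * rho(a^-1) = [[-5, 3], [-7, 4]]  ->  [[3073, -2258], [4174, -3067]]
... * rho(b^-1) = [[-1, 1], [-1, 0]]  ->  [[-815, 3073], [-1107, 4174]]
... * rho(b^-1) = [[-1, 1], [-1, 0]]  ->  [[-2258, -815], [-3067, -1107]]
tr = -2258 + -1107 = -3365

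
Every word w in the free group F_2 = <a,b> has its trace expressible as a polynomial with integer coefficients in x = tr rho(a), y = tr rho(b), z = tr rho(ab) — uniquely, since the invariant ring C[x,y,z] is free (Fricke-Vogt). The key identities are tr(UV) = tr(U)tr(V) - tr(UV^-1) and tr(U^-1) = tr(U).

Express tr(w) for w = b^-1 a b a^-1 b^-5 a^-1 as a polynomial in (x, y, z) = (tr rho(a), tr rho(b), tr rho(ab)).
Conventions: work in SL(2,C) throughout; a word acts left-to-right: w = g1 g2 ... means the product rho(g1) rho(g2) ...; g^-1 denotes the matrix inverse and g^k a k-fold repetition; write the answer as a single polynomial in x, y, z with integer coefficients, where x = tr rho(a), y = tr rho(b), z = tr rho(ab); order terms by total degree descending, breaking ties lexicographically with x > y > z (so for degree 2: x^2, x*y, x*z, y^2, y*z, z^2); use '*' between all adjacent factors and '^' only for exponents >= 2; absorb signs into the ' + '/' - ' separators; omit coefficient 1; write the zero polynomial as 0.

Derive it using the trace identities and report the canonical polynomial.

trace(a b a) = trace(a) * trace(b a) - trace(b)  (reduce the a square) = x*z - y
trace(a b a b) = trace(b a) * trace(b a) - trace(1)  (split on b) = z^2 - 2
trace(b^-1 a b a) = trace(a b a) * trace(b) - trace(a b a b)  (eliminate b^-1) = x*y*z - y^2 - z^2 + 2
trace(b^-1 a b a^-1) = trace(b^-1 a b) * trace(a) - trace(b^-1 a b a)  (eliminate a^-1) = -x*y*z + x^2 + y^2 + z^2 - 2
trace(a^-1 b^-1 a b a^-1) = trace(b^-1 a b a^-1) * trace(a) - trace(b^-1 a b)  (eliminate a^-1) = -x^2*y*z + x^3 + x*y^2 + x*z^2 - 3*x
trace(b^2) = trace(b) * trace(b) - trace(1)  (reduce the b square) = y^2 - 2
trace(b a b) = trace(b) * trace(a b) - trace(a)  (reduce the b square) = y*z - x
trace(b a b^2) = trace(b) * trace(b a b) - trace(b a)  (reduce the b square) = y^2*z - x*y - z
trace(b a b^2 a) = trace(b) * trace(a b a b) - trace(a b a)  (reduce the b square) = y*z^2 - x*z - y
trace(a b^2 a^-1 b) = trace(b a b^2) * trace(a) - trace(b a b^2 a)  (eliminate a^-1) = x*y^2*z - x^2*y - y*z^2 + y
trace(b a^-1 b^-1 a b) = trace(a b^2 a^-1) * trace(b) - trace(a b^2 a^-1 b)  (eliminate b^-1) = -x*y^2*z + x^2*y + y^3 + y*z^2 - 3*y
trace(a b a b a) = trace(a) * trace(b a b a) - trace(b a b)  (reduce the a square) = x*z^2 - y*z - x
trace(a b a b a b) = trace(a b) * trace(a b a b) - trace(a^-1 b^-1)  (split on a) = z^3 - 3*z
trace(b^-1 a b a b a) = trace(a b a b a) * trace(b) - trace(a b a b a b)  (eliminate b^-1) = x*y*z^2 - y^2*z - z^3 - x*y + 3*z
trace(b a^-1 b^-1 a b a) = trace(b^-1 a b a b) * trace(a) - trace(b^-1 a b a b a)  (eliminate a^-1) = -x*y*z^2 + x^2*z + y^2*z + z^3 - 3*z
trace(a^-1 b^-1 a b a^-1 b) = trace(b a^-1 b^-1 a b) * trace(a) - trace(b a^-1 b^-1 a b a)  (eliminate a^-1) = -x^2*y^2*z + x^3*y + x*y^3 + 2*x*y*z^2 - x^2*z - y^2*z - z^3 - 3*x*y + 3*z
trace(b^-1 a^-1 b^-1 a b a^-1) = trace(a^-1 b^-1 a b a^-1) * trace(b) - trace(a^-1 b^-1 a b a^-1 b)  (eliminate b^-1) = -x*y*z^2 + x^2*z + y^2*z + z^3 - 3*z
trace(b^-2 a^-1 b^-1 a b a^-1) = trace(b^-1 a^-1 b^-1 a b a^-1) * trace(b) - trace(b^-1 a^-1 b^-1 a b a^-1 b)  (eliminate b^-1) = -x*y^2*z^2 + 2*x^2*y*z + y^3*z + y*z^3 - x^3 - x*y^2 - x*z^2 - 3*y*z + 3*x
trace(b^-1 a^-1 b^-1 a b a^-1 b^-2) = trace(b^-2 a^-1 b^-1 a b a^-1) * trace(b) - trace(b^-2 a^-1 b^-1 a b a^-1 b)  (eliminate b^-1) = -x*y^3*z^2 + 2*x^2*y^2*z + y^4*z + y^2*z^3 - x^3*y - x*y^3 - x^2*z - 4*y^2*z - z^3 + 3*x*y + 3*z
trace(b^-3 a^-1 b^-1 a b a^-1 b^-1) = trace(b^-1 a^-1 b^-1 a b a^-1 b^-2) * trace(b) - trace(b^-1 a^-1 b^-1 a b a^-1 b^-1)  (eliminate b^-1) = -x*y^4*z^2 + 2*x^2*y^3*z + y^5*z + y^3*z^3 - x^3*y^2 - x*y^4 + x*y^2*z^2 - 3*x^2*y*z - 5*y^3*z - 2*y*z^3 + x^3 + 4*x*y^2 + x*z^2 + 6*y*z - 3*x
trace(b^-1 a b a^-1 b^-5 a^-1) = trace(b^-3 a^-1 b^-1 a b a^-1 b^-1) * trace(b) - trace(b^-3 a^-1 b^-1 a b a^-1)  (eliminate b^-1) = -x*y^5*z^2 + 2*x^2*y^4*z + y^6*z + y^4*z^3 - x^3*y^3 - x*y^5 + 2*x*y^3*z^2 - 5*x^2*y^2*z - 6*y^4*z - 3*y^2*z^3 + 2*x^3*y + 5*x*y^3 + x*y*z^2 + x^2*z + 10*y^2*z + z^3 - 6*x*y - 3*z

-x*y^5*z^2 + 2*x^2*y^4*z + y^6*z + y^4*z^3 - x^3*y^3 - x*y^5 + 2*x*y^3*z^2 - 5*x^2*y^2*z - 6*y^4*z - 3*y^2*z^3 + 2*x^3*y + 5*x*y^3 + x*y*z^2 + x^2*z + 10*y^2*z + z^3 - 6*x*y - 3*z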